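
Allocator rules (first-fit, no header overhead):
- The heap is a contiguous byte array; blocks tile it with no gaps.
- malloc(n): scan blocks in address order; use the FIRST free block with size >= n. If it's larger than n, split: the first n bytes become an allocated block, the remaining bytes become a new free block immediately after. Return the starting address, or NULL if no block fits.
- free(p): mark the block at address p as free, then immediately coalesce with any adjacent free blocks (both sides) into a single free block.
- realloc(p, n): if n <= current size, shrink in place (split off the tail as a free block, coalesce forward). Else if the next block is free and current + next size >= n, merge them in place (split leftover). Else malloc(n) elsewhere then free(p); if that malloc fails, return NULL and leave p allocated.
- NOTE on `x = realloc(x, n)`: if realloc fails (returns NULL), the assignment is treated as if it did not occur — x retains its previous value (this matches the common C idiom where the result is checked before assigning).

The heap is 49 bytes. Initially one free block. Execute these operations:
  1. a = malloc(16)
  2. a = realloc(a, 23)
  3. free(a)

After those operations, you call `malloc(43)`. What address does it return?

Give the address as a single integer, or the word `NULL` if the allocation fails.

Op 1: a = malloc(16) -> a = 0; heap: [0-15 ALLOC][16-48 FREE]
Op 2: a = realloc(a, 23) -> a = 0; heap: [0-22 ALLOC][23-48 FREE]
Op 3: free(a) -> (freed a); heap: [0-48 FREE]
malloc(43): first-fit scan over [0-48 FREE] -> 0

Answer: 0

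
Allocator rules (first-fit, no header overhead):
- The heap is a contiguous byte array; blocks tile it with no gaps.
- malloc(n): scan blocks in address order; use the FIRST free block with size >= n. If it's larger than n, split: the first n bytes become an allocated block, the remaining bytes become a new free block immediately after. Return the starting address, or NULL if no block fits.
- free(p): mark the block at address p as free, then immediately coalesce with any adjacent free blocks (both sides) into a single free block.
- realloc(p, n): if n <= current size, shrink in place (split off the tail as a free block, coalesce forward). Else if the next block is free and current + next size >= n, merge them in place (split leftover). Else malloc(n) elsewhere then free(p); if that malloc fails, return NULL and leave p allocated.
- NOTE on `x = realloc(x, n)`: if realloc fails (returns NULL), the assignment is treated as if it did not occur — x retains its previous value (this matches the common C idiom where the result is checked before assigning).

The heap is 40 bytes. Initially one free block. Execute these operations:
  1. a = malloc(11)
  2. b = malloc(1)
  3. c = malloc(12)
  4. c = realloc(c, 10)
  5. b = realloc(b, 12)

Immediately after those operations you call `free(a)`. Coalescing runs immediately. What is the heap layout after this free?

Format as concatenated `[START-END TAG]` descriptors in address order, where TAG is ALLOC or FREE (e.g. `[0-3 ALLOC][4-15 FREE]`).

Op 1: a = malloc(11) -> a = 0; heap: [0-10 ALLOC][11-39 FREE]
Op 2: b = malloc(1) -> b = 11; heap: [0-10 ALLOC][11-11 ALLOC][12-39 FREE]
Op 3: c = malloc(12) -> c = 12; heap: [0-10 ALLOC][11-11 ALLOC][12-23 ALLOC][24-39 FREE]
Op 4: c = realloc(c, 10) -> c = 12; heap: [0-10 ALLOC][11-11 ALLOC][12-21 ALLOC][22-39 FREE]
Op 5: b = realloc(b, 12) -> b = 22; heap: [0-10 ALLOC][11-11 FREE][12-21 ALLOC][22-33 ALLOC][34-39 FREE]
free(a): a = 0 -> block [0-10 ALLOC]; mark free, coalesce with adjacent free neighbors -> [0-11 FREE][12-21 ALLOC][22-33 ALLOC][34-39 FREE]

Answer: [0-11 FREE][12-21 ALLOC][22-33 ALLOC][34-39 FREE]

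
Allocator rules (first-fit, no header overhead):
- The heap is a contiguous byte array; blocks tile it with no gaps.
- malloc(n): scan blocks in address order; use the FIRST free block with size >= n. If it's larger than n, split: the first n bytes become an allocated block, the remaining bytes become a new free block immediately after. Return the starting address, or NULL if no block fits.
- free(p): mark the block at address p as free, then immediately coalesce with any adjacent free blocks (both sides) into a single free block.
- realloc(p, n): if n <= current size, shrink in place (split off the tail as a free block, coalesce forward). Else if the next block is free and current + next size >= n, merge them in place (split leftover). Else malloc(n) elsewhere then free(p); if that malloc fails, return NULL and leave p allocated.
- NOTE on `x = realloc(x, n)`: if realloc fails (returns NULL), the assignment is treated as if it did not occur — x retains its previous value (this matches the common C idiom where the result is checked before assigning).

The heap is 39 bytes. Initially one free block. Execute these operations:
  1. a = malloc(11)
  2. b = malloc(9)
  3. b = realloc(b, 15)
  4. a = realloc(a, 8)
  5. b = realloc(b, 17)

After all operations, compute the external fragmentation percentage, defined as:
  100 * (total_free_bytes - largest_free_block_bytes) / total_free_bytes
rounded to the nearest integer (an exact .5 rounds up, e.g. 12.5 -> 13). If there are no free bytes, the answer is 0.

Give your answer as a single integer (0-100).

Answer: 21

Derivation:
Op 1: a = malloc(11) -> a = 0; heap: [0-10 ALLOC][11-38 FREE]
Op 2: b = malloc(9) -> b = 11; heap: [0-10 ALLOC][11-19 ALLOC][20-38 FREE]
Op 3: b = realloc(b, 15) -> b = 11; heap: [0-10 ALLOC][11-25 ALLOC][26-38 FREE]
Op 4: a = realloc(a, 8) -> a = 0; heap: [0-7 ALLOC][8-10 FREE][11-25 ALLOC][26-38 FREE]
Op 5: b = realloc(b, 17) -> b = 11; heap: [0-7 ALLOC][8-10 FREE][11-27 ALLOC][28-38 FREE]
Free blocks: [3 11] total_free=14 largest=11 -> 100*(14-11)/14 = 300/14 ≈ 21.429 -> rounds to 21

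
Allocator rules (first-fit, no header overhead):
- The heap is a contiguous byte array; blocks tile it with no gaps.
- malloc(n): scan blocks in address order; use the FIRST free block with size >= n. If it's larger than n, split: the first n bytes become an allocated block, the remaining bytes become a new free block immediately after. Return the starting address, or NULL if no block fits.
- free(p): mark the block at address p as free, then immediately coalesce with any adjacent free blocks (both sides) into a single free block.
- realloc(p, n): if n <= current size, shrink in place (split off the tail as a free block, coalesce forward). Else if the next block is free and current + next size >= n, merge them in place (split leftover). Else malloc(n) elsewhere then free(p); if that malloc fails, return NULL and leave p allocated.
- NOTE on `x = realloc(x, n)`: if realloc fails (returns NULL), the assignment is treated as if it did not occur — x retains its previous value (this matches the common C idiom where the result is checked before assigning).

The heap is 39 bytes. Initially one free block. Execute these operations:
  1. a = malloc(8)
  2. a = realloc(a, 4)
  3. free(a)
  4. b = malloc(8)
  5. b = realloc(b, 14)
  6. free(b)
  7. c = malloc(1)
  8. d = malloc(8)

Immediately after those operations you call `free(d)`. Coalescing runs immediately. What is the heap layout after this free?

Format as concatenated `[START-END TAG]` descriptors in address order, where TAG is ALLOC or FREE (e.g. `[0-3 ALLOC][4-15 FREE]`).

Op 1: a = malloc(8) -> a = 0; heap: [0-7 ALLOC][8-38 FREE]
Op 2: a = realloc(a, 4) -> a = 0; heap: [0-3 ALLOC][4-38 FREE]
Op 3: free(a) -> (freed a); heap: [0-38 FREE]
Op 4: b = malloc(8) -> b = 0; heap: [0-7 ALLOC][8-38 FREE]
Op 5: b = realloc(b, 14) -> b = 0; heap: [0-13 ALLOC][14-38 FREE]
Op 6: free(b) -> (freed b); heap: [0-38 FREE]
Op 7: c = malloc(1) -> c = 0; heap: [0-0 ALLOC][1-38 FREE]
Op 8: d = malloc(8) -> d = 1; heap: [0-0 ALLOC][1-8 ALLOC][9-38 FREE]
free(d): d = 1 -> block [1-8 ALLOC]; mark free, coalesce with adjacent free neighbors -> [0-0 ALLOC][1-38 FREE]

Answer: [0-0 ALLOC][1-38 FREE]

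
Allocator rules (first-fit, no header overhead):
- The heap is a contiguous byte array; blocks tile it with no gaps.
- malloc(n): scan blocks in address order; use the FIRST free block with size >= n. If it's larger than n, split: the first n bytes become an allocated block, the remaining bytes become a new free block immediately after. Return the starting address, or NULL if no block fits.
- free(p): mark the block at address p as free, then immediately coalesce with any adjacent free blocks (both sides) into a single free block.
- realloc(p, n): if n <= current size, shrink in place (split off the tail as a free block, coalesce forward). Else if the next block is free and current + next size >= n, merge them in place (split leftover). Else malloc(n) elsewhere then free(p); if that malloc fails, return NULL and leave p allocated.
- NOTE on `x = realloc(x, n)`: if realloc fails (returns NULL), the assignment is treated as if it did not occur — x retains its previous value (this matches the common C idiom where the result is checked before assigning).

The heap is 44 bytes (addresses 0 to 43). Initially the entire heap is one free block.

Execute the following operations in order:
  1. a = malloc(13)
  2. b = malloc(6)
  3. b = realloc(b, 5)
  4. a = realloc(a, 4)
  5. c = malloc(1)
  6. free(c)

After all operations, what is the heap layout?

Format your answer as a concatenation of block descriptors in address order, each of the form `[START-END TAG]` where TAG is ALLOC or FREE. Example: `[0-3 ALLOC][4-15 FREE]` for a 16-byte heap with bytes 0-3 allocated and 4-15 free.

Answer: [0-3 ALLOC][4-12 FREE][13-17 ALLOC][18-43 FREE]

Derivation:
Op 1: a = malloc(13) -> a = 0; heap: [0-12 ALLOC][13-43 FREE]
Op 2: b = malloc(6) -> b = 13; heap: [0-12 ALLOC][13-18 ALLOC][19-43 FREE]
Op 3: b = realloc(b, 5) -> b = 13; heap: [0-12 ALLOC][13-17 ALLOC][18-43 FREE]
Op 4: a = realloc(a, 4) -> a = 0; heap: [0-3 ALLOC][4-12 FREE][13-17 ALLOC][18-43 FREE]
Op 5: c = malloc(1) -> c = 4; heap: [0-3 ALLOC][4-4 ALLOC][5-12 FREE][13-17 ALLOC][18-43 FREE]
Op 6: free(c) -> (freed c); heap: [0-3 ALLOC][4-12 FREE][13-17 ALLOC][18-43 FREE]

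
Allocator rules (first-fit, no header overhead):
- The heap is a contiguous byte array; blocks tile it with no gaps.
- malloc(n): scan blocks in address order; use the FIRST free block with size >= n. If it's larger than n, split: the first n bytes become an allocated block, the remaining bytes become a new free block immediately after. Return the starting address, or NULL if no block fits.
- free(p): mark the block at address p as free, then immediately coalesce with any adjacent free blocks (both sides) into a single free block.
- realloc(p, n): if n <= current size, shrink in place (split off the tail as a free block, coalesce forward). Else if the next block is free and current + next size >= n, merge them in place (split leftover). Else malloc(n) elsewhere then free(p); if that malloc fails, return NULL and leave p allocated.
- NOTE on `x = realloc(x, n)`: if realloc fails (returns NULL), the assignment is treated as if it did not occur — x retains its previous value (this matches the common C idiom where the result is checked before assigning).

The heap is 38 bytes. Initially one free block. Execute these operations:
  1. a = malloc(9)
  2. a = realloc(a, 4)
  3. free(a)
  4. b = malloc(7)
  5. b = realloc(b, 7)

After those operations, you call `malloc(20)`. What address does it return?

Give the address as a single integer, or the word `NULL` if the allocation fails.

Op 1: a = malloc(9) -> a = 0; heap: [0-8 ALLOC][9-37 FREE]
Op 2: a = realloc(a, 4) -> a = 0; heap: [0-3 ALLOC][4-37 FREE]
Op 3: free(a) -> (freed a); heap: [0-37 FREE]
Op 4: b = malloc(7) -> b = 0; heap: [0-6 ALLOC][7-37 FREE]
Op 5: b = realloc(b, 7) -> b = 0; heap: [0-6 ALLOC][7-37 FREE]
malloc(20): first-fit scan over [0-6 ALLOC][7-37 FREE] -> 7

Answer: 7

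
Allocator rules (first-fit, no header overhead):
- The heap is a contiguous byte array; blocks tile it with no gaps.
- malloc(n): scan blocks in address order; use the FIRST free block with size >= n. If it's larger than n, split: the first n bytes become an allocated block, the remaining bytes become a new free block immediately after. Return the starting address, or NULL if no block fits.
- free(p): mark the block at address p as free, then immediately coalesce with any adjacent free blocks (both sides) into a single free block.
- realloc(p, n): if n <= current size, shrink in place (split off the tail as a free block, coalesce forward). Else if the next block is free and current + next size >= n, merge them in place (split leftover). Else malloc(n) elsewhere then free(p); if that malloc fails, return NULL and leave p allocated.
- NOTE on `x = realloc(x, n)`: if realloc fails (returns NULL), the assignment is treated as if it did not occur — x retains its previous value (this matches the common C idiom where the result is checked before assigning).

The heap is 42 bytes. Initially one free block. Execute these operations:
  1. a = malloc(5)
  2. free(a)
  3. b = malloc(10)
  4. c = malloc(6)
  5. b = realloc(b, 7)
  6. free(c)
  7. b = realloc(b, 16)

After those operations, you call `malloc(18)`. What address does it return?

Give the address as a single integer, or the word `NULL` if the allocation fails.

Answer: 16

Derivation:
Op 1: a = malloc(5) -> a = 0; heap: [0-4 ALLOC][5-41 FREE]
Op 2: free(a) -> (freed a); heap: [0-41 FREE]
Op 3: b = malloc(10) -> b = 0; heap: [0-9 ALLOC][10-41 FREE]
Op 4: c = malloc(6) -> c = 10; heap: [0-9 ALLOC][10-15 ALLOC][16-41 FREE]
Op 5: b = realloc(b, 7) -> b = 0; heap: [0-6 ALLOC][7-9 FREE][10-15 ALLOC][16-41 FREE]
Op 6: free(c) -> (freed c); heap: [0-6 ALLOC][7-41 FREE]
Op 7: b = realloc(b, 16) -> b = 0; heap: [0-15 ALLOC][16-41 FREE]
malloc(18): first-fit scan over [0-15 ALLOC][16-41 FREE] -> 16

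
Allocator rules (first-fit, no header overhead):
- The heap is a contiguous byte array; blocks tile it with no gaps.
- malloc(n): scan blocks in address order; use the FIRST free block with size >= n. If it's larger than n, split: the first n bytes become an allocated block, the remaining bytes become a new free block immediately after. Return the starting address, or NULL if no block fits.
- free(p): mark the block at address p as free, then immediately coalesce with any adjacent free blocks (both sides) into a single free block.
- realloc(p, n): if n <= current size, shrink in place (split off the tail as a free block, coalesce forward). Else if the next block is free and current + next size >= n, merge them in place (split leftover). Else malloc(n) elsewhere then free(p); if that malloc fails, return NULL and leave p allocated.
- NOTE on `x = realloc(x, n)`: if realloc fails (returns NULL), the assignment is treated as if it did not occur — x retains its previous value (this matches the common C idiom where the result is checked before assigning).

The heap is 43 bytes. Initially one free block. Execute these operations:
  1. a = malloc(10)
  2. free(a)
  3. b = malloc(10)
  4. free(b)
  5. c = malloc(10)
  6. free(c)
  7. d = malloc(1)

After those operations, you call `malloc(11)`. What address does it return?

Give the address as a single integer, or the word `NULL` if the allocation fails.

Answer: 1

Derivation:
Op 1: a = malloc(10) -> a = 0; heap: [0-9 ALLOC][10-42 FREE]
Op 2: free(a) -> (freed a); heap: [0-42 FREE]
Op 3: b = malloc(10) -> b = 0; heap: [0-9 ALLOC][10-42 FREE]
Op 4: free(b) -> (freed b); heap: [0-42 FREE]
Op 5: c = malloc(10) -> c = 0; heap: [0-9 ALLOC][10-42 FREE]
Op 6: free(c) -> (freed c); heap: [0-42 FREE]
Op 7: d = malloc(1) -> d = 0; heap: [0-0 ALLOC][1-42 FREE]
malloc(11): first-fit scan over [0-0 ALLOC][1-42 FREE] -> 1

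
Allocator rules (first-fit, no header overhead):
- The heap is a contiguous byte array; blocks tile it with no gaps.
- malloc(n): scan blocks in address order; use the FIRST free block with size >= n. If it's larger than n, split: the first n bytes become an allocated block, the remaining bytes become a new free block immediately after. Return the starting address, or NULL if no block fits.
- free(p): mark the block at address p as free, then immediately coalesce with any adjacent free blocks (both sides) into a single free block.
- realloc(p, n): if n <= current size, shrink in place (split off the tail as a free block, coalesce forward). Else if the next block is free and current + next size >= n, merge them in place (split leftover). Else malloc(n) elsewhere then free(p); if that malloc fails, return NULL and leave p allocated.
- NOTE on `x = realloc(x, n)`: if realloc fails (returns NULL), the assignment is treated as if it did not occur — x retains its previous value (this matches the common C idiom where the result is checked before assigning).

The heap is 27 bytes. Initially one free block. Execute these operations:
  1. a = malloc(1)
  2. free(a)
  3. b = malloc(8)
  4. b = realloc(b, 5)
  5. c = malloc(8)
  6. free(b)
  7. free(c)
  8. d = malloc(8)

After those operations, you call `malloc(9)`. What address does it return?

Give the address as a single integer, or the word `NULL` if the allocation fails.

Answer: 8

Derivation:
Op 1: a = malloc(1) -> a = 0; heap: [0-0 ALLOC][1-26 FREE]
Op 2: free(a) -> (freed a); heap: [0-26 FREE]
Op 3: b = malloc(8) -> b = 0; heap: [0-7 ALLOC][8-26 FREE]
Op 4: b = realloc(b, 5) -> b = 0; heap: [0-4 ALLOC][5-26 FREE]
Op 5: c = malloc(8) -> c = 5; heap: [0-4 ALLOC][5-12 ALLOC][13-26 FREE]
Op 6: free(b) -> (freed b); heap: [0-4 FREE][5-12 ALLOC][13-26 FREE]
Op 7: free(c) -> (freed c); heap: [0-26 FREE]
Op 8: d = malloc(8) -> d = 0; heap: [0-7 ALLOC][8-26 FREE]
malloc(9): first-fit scan over [0-7 ALLOC][8-26 FREE] -> 8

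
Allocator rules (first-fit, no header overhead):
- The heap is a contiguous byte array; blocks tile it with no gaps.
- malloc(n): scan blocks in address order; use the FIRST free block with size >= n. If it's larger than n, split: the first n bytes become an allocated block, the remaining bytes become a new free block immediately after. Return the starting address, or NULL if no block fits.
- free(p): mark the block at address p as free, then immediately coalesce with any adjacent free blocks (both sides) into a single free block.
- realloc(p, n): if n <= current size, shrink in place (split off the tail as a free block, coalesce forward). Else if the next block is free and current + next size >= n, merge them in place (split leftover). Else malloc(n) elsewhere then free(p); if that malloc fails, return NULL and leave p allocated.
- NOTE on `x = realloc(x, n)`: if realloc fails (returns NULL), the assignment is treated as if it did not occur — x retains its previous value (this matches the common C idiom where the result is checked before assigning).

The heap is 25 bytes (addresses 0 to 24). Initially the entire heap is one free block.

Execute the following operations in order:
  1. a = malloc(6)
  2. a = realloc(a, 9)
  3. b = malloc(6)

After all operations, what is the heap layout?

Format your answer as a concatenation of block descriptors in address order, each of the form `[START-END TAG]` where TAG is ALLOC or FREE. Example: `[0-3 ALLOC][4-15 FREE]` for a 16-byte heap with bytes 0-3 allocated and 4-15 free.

Op 1: a = malloc(6) -> a = 0; heap: [0-5 ALLOC][6-24 FREE]
Op 2: a = realloc(a, 9) -> a = 0; heap: [0-8 ALLOC][9-24 FREE]
Op 3: b = malloc(6) -> b = 9; heap: [0-8 ALLOC][9-14 ALLOC][15-24 FREE]

Answer: [0-8 ALLOC][9-14 ALLOC][15-24 FREE]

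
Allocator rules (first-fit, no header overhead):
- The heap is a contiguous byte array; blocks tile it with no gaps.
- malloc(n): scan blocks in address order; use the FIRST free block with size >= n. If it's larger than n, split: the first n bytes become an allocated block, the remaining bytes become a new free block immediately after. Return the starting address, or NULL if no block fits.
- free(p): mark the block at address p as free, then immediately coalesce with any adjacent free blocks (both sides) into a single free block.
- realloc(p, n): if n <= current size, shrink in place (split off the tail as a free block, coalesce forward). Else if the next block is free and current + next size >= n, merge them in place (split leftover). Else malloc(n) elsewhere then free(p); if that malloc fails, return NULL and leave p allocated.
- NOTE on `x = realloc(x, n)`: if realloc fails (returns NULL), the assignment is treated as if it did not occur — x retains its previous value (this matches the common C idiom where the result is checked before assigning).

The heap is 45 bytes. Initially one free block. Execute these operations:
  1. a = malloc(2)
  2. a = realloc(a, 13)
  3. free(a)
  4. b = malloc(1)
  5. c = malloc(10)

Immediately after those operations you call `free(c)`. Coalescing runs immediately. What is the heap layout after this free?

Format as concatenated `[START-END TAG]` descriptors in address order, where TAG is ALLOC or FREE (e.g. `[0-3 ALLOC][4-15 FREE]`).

Answer: [0-0 ALLOC][1-44 FREE]

Derivation:
Op 1: a = malloc(2) -> a = 0; heap: [0-1 ALLOC][2-44 FREE]
Op 2: a = realloc(a, 13) -> a = 0; heap: [0-12 ALLOC][13-44 FREE]
Op 3: free(a) -> (freed a); heap: [0-44 FREE]
Op 4: b = malloc(1) -> b = 0; heap: [0-0 ALLOC][1-44 FREE]
Op 5: c = malloc(10) -> c = 1; heap: [0-0 ALLOC][1-10 ALLOC][11-44 FREE]
free(c): c = 1 -> block [1-10 ALLOC]; mark free, coalesce with adjacent free neighbors -> [0-0 ALLOC][1-44 FREE]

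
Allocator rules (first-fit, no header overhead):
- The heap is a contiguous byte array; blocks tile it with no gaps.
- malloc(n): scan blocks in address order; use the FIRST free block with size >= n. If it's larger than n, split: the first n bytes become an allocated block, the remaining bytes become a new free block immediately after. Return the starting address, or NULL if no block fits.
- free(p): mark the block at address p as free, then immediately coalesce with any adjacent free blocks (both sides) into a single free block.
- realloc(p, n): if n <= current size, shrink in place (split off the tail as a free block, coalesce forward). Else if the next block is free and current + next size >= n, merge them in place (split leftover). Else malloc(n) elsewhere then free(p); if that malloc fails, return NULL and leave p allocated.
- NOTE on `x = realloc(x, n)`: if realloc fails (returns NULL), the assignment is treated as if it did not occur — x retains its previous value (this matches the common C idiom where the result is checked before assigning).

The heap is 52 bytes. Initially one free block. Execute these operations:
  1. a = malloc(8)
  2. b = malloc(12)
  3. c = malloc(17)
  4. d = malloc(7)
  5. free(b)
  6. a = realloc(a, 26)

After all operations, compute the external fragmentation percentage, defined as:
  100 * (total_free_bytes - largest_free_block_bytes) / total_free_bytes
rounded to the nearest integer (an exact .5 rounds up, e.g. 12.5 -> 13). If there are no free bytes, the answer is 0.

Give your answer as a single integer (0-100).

Answer: 40

Derivation:
Op 1: a = malloc(8) -> a = 0; heap: [0-7 ALLOC][8-51 FREE]
Op 2: b = malloc(12) -> b = 8; heap: [0-7 ALLOC][8-19 ALLOC][20-51 FREE]
Op 3: c = malloc(17) -> c = 20; heap: [0-7 ALLOC][8-19 ALLOC][20-36 ALLOC][37-51 FREE]
Op 4: d = malloc(7) -> d = 37; heap: [0-7 ALLOC][8-19 ALLOC][20-36 ALLOC][37-43 ALLOC][44-51 FREE]
Op 5: free(b) -> (freed b); heap: [0-7 ALLOC][8-19 FREE][20-36 ALLOC][37-43 ALLOC][44-51 FREE]
Op 6: a = realloc(a, 26) -> NULL (a unchanged); heap: [0-7 ALLOC][8-19 FREE][20-36 ALLOC][37-43 ALLOC][44-51 FREE]
Free blocks: [12 8] total_free=20 largest=12 -> 100*(20-12)/20 = 800/20 = 40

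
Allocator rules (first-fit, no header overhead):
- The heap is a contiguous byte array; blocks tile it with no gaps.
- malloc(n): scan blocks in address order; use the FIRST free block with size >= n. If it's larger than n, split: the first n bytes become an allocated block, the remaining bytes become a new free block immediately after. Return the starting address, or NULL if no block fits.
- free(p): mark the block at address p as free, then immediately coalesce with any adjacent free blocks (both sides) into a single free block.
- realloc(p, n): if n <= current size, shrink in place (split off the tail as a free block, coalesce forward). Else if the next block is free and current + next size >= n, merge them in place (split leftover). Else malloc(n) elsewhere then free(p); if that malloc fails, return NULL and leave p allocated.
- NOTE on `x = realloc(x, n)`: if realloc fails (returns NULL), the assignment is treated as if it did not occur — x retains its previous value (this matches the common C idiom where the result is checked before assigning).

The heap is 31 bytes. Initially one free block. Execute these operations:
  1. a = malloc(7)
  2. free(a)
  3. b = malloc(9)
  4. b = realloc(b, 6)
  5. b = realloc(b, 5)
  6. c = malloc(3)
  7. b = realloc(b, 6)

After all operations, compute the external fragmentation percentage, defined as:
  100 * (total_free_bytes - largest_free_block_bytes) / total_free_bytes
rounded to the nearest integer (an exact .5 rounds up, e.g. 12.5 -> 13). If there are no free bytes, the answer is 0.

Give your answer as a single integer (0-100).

Op 1: a = malloc(7) -> a = 0; heap: [0-6 ALLOC][7-30 FREE]
Op 2: free(a) -> (freed a); heap: [0-30 FREE]
Op 3: b = malloc(9) -> b = 0; heap: [0-8 ALLOC][9-30 FREE]
Op 4: b = realloc(b, 6) -> b = 0; heap: [0-5 ALLOC][6-30 FREE]
Op 5: b = realloc(b, 5) -> b = 0; heap: [0-4 ALLOC][5-30 FREE]
Op 6: c = malloc(3) -> c = 5; heap: [0-4 ALLOC][5-7 ALLOC][8-30 FREE]
Op 7: b = realloc(b, 6) -> b = 8; heap: [0-4 FREE][5-7 ALLOC][8-13 ALLOC][14-30 FREE]
Free blocks: [5 17] total_free=22 largest=17 -> 100*(22-17)/22 = 500/22 ≈ 22.727 -> rounds to 23

Answer: 23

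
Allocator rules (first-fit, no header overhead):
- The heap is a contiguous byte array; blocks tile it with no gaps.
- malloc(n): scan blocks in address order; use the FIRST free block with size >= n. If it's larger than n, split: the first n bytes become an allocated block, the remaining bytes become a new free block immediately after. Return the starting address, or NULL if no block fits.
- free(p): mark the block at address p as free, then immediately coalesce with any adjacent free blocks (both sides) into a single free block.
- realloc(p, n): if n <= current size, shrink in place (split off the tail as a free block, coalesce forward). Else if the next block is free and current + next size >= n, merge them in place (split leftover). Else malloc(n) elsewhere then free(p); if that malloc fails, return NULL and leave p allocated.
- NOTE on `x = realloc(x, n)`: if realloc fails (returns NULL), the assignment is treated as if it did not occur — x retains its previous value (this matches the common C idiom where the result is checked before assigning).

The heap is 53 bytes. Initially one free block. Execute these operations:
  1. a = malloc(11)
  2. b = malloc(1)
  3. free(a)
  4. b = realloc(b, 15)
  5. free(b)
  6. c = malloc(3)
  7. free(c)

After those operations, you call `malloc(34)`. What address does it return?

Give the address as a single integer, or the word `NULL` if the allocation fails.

Answer: 0

Derivation:
Op 1: a = malloc(11) -> a = 0; heap: [0-10 ALLOC][11-52 FREE]
Op 2: b = malloc(1) -> b = 11; heap: [0-10 ALLOC][11-11 ALLOC][12-52 FREE]
Op 3: free(a) -> (freed a); heap: [0-10 FREE][11-11 ALLOC][12-52 FREE]
Op 4: b = realloc(b, 15) -> b = 11; heap: [0-10 FREE][11-25 ALLOC][26-52 FREE]
Op 5: free(b) -> (freed b); heap: [0-52 FREE]
Op 6: c = malloc(3) -> c = 0; heap: [0-2 ALLOC][3-52 FREE]
Op 7: free(c) -> (freed c); heap: [0-52 FREE]
malloc(34): first-fit scan over [0-52 FREE] -> 0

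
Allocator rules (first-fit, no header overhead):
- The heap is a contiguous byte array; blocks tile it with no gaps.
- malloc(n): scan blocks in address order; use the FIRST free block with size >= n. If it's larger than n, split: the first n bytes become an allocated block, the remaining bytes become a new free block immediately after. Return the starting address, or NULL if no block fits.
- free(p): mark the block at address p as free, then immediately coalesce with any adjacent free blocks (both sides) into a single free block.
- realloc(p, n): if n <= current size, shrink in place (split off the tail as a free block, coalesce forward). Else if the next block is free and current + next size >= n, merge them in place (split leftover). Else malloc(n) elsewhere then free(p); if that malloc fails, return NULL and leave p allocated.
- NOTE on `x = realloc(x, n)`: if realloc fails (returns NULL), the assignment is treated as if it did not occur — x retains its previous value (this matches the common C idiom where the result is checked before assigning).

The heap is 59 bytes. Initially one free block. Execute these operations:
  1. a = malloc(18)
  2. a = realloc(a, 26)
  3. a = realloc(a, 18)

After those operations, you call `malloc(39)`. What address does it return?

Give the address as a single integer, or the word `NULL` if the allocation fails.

Answer: 18

Derivation:
Op 1: a = malloc(18) -> a = 0; heap: [0-17 ALLOC][18-58 FREE]
Op 2: a = realloc(a, 26) -> a = 0; heap: [0-25 ALLOC][26-58 FREE]
Op 3: a = realloc(a, 18) -> a = 0; heap: [0-17 ALLOC][18-58 FREE]
malloc(39): first-fit scan over [0-17 ALLOC][18-58 FREE] -> 18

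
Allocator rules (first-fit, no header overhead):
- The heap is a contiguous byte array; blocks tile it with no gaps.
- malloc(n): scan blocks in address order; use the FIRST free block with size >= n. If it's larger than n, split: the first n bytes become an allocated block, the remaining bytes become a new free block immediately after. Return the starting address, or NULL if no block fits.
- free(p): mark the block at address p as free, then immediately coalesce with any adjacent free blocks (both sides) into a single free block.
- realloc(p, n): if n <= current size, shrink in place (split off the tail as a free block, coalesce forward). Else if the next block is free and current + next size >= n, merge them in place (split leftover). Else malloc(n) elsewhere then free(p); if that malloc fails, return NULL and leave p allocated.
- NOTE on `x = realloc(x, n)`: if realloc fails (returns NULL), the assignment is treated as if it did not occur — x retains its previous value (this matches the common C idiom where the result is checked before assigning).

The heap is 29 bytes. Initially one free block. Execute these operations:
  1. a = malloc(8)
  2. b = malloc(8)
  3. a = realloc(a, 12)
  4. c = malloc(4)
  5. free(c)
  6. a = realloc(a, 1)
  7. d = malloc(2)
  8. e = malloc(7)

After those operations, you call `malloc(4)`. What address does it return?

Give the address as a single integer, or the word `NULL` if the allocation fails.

Op 1: a = malloc(8) -> a = 0; heap: [0-7 ALLOC][8-28 FREE]
Op 2: b = malloc(8) -> b = 8; heap: [0-7 ALLOC][8-15 ALLOC][16-28 FREE]
Op 3: a = realloc(a, 12) -> a = 16; heap: [0-7 FREE][8-15 ALLOC][16-27 ALLOC][28-28 FREE]
Op 4: c = malloc(4) -> c = 0; heap: [0-3 ALLOC][4-7 FREE][8-15 ALLOC][16-27 ALLOC][28-28 FREE]
Op 5: free(c) -> (freed c); heap: [0-7 FREE][8-15 ALLOC][16-27 ALLOC][28-28 FREE]
Op 6: a = realloc(a, 1) -> a = 16; heap: [0-7 FREE][8-15 ALLOC][16-16 ALLOC][17-28 FREE]
Op 7: d = malloc(2) -> d = 0; heap: [0-1 ALLOC][2-7 FREE][8-15 ALLOC][16-16 ALLOC][17-28 FREE]
Op 8: e = malloc(7) -> e = 17; heap: [0-1 ALLOC][2-7 FREE][8-15 ALLOC][16-16 ALLOC][17-23 ALLOC][24-28 FREE]
malloc(4): first-fit scan over [0-1 ALLOC][2-7 FREE][8-15 ALLOC][16-16 ALLOC][17-23 ALLOC][24-28 FREE] -> 2

Answer: 2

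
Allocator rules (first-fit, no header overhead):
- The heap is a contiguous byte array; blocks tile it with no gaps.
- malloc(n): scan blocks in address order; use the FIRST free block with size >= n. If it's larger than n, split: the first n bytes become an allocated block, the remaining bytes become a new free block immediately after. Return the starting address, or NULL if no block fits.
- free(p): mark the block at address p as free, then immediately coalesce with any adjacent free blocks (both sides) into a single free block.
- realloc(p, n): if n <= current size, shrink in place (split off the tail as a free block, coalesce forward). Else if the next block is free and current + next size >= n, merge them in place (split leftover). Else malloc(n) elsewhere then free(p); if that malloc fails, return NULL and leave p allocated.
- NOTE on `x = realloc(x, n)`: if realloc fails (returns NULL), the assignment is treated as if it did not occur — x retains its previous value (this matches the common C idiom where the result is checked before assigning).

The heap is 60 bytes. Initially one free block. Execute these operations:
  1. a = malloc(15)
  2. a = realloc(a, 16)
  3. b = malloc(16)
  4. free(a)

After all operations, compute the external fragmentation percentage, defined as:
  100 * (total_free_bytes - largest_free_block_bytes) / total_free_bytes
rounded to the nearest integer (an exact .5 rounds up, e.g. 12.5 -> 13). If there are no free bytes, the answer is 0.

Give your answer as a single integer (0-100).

Answer: 36

Derivation:
Op 1: a = malloc(15) -> a = 0; heap: [0-14 ALLOC][15-59 FREE]
Op 2: a = realloc(a, 16) -> a = 0; heap: [0-15 ALLOC][16-59 FREE]
Op 3: b = malloc(16) -> b = 16; heap: [0-15 ALLOC][16-31 ALLOC][32-59 FREE]
Op 4: free(a) -> (freed a); heap: [0-15 FREE][16-31 ALLOC][32-59 FREE]
Free blocks: [16 28] total_free=44 largest=28 -> 100*(44-28)/44 = 1600/44 ≈ 36.364 -> rounds to 36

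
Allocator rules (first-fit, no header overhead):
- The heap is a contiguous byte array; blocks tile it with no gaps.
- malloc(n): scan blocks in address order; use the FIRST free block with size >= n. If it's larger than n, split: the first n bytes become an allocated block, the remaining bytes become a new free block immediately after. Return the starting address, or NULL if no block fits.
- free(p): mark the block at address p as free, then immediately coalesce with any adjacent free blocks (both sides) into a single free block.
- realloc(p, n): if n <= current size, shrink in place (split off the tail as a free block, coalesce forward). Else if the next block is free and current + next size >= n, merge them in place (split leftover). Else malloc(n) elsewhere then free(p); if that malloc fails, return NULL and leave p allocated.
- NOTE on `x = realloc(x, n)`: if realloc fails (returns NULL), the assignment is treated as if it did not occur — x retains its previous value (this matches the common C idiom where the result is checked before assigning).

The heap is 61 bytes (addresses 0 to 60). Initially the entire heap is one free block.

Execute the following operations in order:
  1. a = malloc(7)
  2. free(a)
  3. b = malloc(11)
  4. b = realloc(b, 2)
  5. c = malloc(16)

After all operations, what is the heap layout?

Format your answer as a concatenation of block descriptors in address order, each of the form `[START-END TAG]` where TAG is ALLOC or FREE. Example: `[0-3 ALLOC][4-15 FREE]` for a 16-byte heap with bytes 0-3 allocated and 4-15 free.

Op 1: a = malloc(7) -> a = 0; heap: [0-6 ALLOC][7-60 FREE]
Op 2: free(a) -> (freed a); heap: [0-60 FREE]
Op 3: b = malloc(11) -> b = 0; heap: [0-10 ALLOC][11-60 FREE]
Op 4: b = realloc(b, 2) -> b = 0; heap: [0-1 ALLOC][2-60 FREE]
Op 5: c = malloc(16) -> c = 2; heap: [0-1 ALLOC][2-17 ALLOC][18-60 FREE]

Answer: [0-1 ALLOC][2-17 ALLOC][18-60 FREE]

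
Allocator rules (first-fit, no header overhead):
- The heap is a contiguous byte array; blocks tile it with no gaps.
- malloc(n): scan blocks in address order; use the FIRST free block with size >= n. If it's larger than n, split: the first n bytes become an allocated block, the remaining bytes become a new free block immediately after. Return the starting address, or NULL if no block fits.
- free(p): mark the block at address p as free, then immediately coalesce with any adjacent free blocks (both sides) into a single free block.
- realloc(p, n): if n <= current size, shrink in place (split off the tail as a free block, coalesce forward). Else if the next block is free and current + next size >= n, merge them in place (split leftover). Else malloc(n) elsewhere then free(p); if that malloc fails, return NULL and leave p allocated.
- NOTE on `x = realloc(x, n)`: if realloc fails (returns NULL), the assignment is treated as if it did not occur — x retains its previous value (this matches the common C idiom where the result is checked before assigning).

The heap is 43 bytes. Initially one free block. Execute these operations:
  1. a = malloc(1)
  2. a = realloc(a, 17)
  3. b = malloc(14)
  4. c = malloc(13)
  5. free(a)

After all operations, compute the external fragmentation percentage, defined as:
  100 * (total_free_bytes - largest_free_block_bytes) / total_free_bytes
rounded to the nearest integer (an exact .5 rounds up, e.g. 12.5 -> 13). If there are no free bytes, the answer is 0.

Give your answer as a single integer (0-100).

Answer: 41

Derivation:
Op 1: a = malloc(1) -> a = 0; heap: [0-0 ALLOC][1-42 FREE]
Op 2: a = realloc(a, 17) -> a = 0; heap: [0-16 ALLOC][17-42 FREE]
Op 3: b = malloc(14) -> b = 17; heap: [0-16 ALLOC][17-30 ALLOC][31-42 FREE]
Op 4: c = malloc(13) -> c = NULL; heap: [0-16 ALLOC][17-30 ALLOC][31-42 FREE]
Op 5: free(a) -> (freed a); heap: [0-16 FREE][17-30 ALLOC][31-42 FREE]
Free blocks: [17 12] total_free=29 largest=17 -> 100*(29-17)/29 = 1200/29 ≈ 41.379 -> rounds to 41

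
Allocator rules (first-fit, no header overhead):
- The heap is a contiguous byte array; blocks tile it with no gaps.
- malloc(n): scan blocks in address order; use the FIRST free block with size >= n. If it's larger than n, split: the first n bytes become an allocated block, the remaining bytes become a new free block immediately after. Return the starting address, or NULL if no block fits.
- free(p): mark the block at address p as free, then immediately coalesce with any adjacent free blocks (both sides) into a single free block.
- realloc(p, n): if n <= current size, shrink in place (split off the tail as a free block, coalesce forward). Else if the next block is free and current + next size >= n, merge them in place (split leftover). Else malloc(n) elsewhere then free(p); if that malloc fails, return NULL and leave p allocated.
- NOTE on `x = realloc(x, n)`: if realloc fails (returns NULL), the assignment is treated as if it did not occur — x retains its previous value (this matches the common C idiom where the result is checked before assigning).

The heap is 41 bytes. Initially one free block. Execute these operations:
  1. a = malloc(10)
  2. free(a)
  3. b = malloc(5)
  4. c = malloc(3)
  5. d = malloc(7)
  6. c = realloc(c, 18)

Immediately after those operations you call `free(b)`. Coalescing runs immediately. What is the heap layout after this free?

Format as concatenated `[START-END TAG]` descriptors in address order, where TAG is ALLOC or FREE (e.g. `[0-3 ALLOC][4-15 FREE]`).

Op 1: a = malloc(10) -> a = 0; heap: [0-9 ALLOC][10-40 FREE]
Op 2: free(a) -> (freed a); heap: [0-40 FREE]
Op 3: b = malloc(5) -> b = 0; heap: [0-4 ALLOC][5-40 FREE]
Op 4: c = malloc(3) -> c = 5; heap: [0-4 ALLOC][5-7 ALLOC][8-40 FREE]
Op 5: d = malloc(7) -> d = 8; heap: [0-4 ALLOC][5-7 ALLOC][8-14 ALLOC][15-40 FREE]
Op 6: c = realloc(c, 18) -> c = 15; heap: [0-4 ALLOC][5-7 FREE][8-14 ALLOC][15-32 ALLOC][33-40 FREE]
free(b): b = 0 -> block [0-4 ALLOC]; mark free, coalesce with adjacent free neighbors -> [0-7 FREE][8-14 ALLOC][15-32 ALLOC][33-40 FREE]

Answer: [0-7 FREE][8-14 ALLOC][15-32 ALLOC][33-40 FREE]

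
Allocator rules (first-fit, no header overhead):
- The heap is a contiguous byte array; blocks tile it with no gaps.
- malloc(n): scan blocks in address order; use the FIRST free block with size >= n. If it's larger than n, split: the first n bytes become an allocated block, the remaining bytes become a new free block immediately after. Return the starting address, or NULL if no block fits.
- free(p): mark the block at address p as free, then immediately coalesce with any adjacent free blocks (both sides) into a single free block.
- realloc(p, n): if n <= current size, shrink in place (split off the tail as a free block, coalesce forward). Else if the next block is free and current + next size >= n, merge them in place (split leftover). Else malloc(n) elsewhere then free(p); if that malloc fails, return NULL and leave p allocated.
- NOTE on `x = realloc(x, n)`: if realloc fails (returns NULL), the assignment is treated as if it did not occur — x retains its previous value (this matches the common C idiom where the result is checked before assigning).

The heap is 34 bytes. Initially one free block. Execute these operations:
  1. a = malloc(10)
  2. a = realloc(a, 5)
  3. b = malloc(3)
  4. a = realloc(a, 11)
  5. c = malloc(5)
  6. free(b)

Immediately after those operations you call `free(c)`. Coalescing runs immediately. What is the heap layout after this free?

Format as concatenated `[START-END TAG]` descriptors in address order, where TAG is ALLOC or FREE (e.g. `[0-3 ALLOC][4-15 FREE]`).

Answer: [0-7 FREE][8-18 ALLOC][19-33 FREE]

Derivation:
Op 1: a = malloc(10) -> a = 0; heap: [0-9 ALLOC][10-33 FREE]
Op 2: a = realloc(a, 5) -> a = 0; heap: [0-4 ALLOC][5-33 FREE]
Op 3: b = malloc(3) -> b = 5; heap: [0-4 ALLOC][5-7 ALLOC][8-33 FREE]
Op 4: a = realloc(a, 11) -> a = 8; heap: [0-4 FREE][5-7 ALLOC][8-18 ALLOC][19-33 FREE]
Op 5: c = malloc(5) -> c = 0; heap: [0-4 ALLOC][5-7 ALLOC][8-18 ALLOC][19-33 FREE]
Op 6: free(b) -> (freed b); heap: [0-4 ALLOC][5-7 FREE][8-18 ALLOC][19-33 FREE]
free(c): c = 0 -> block [0-4 ALLOC]; mark free, coalesce with adjacent free neighbors -> [0-7 FREE][8-18 ALLOC][19-33 FREE]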